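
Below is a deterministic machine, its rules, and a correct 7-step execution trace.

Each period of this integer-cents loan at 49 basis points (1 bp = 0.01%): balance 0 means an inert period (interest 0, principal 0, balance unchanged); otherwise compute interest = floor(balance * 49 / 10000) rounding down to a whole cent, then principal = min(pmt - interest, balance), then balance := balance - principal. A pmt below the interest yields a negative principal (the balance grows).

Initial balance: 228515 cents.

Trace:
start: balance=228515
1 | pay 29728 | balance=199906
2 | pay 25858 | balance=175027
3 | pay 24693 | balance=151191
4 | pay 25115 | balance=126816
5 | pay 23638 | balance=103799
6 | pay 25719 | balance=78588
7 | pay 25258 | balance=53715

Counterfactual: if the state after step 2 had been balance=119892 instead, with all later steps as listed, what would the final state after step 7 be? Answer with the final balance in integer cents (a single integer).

0

state after step 2 := balance=119892
3 | pay 24693 | balance=95786
4 | pay 25115 | balance=71140
5 | pay 23638 | balance=47850
6 | pay 25719 | balance=22365
7 | pay 25258 | balance=0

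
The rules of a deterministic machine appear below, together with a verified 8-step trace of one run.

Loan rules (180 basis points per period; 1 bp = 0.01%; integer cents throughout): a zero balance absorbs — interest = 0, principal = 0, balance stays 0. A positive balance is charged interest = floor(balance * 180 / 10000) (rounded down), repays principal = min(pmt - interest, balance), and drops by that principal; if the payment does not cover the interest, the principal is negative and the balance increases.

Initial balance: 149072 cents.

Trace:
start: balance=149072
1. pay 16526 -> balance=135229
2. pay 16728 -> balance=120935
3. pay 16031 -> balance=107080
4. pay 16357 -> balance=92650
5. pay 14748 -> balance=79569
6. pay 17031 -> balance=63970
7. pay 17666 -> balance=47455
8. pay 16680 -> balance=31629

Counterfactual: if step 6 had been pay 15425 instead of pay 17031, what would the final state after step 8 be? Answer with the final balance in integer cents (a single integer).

33293

(re-executing from step 6 with the substitution; state before step 6: balance=79569)
6. pay 15425 -> balance=65576
7. pay 17666 -> balance=49090
8. pay 16680 -> balance=33293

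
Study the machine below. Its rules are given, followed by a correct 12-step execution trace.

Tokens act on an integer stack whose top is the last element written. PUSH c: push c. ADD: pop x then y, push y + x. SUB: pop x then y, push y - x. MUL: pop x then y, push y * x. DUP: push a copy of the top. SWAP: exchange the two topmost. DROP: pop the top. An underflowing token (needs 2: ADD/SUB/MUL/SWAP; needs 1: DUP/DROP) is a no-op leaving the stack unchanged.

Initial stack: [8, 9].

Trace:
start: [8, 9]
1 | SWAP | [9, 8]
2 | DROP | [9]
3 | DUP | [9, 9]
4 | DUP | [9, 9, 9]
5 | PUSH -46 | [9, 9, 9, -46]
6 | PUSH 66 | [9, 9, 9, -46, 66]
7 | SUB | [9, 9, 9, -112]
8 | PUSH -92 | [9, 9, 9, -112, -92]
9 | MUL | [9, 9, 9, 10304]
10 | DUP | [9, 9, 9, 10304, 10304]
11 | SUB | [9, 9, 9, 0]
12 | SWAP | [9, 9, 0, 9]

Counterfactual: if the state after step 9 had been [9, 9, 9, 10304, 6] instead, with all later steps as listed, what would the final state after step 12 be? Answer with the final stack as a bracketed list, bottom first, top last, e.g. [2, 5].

[9, 9, 9, 0, 10304]

state after step 9 := [9, 9, 9, 10304, 6]
10 | DUP | [9, 9, 9, 10304, 6, 6]
11 | SUB | [9, 9, 9, 10304, 0]
12 | SWAP | [9, 9, 9, 0, 10304]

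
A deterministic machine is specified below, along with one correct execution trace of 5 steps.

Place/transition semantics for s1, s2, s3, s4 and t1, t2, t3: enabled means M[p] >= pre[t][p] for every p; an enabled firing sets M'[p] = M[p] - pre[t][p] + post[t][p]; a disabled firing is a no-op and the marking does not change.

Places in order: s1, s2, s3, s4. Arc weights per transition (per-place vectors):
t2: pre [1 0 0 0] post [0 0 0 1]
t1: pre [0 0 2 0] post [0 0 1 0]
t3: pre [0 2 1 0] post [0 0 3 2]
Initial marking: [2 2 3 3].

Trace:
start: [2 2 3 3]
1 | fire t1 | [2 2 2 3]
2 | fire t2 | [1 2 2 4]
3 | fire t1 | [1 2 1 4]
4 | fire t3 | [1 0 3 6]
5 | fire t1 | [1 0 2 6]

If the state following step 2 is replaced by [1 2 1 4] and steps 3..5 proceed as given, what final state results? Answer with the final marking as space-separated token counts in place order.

state after step 2 := [1 2 1 4]
3 | fire t1 | [1 2 1 4]
4 | fire t3 | [1 0 3 6]
5 | fire t1 | [1 0 2 6]

1 0 2 6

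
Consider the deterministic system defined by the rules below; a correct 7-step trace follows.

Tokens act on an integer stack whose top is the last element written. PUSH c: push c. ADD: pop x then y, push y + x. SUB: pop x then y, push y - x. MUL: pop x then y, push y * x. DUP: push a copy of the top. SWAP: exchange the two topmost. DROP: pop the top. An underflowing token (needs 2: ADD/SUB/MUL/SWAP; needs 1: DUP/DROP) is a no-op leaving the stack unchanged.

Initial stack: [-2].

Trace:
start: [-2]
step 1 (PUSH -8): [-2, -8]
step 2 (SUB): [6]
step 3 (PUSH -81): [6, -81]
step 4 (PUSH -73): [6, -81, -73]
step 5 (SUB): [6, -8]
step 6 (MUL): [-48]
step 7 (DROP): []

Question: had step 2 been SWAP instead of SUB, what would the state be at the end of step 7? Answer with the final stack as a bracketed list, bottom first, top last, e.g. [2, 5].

(re-executing from step 2 with the substitution; state before step 2: [-2, -8])
step 2 (SWAP): [-8, -2]
step 3 (PUSH -81): [-8, -2, -81]
step 4 (PUSH -73): [-8, -2, -81, -73]
step 5 (SUB): [-8, -2, -8]
step 6 (MUL): [-8, 16]
step 7 (DROP): [-8]

[-8]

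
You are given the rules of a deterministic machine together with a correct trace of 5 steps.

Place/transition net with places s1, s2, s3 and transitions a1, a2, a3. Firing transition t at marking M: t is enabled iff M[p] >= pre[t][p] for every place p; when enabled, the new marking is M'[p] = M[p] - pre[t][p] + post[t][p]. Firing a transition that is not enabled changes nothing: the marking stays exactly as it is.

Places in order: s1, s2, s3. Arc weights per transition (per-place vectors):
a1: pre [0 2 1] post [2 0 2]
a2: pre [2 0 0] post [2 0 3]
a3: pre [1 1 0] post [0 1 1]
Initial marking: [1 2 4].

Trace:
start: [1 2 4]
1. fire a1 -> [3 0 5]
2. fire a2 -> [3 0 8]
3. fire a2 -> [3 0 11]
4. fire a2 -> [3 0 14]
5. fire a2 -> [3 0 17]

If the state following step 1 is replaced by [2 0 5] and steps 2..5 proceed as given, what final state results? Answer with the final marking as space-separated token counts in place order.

2 0 17

state after step 1 := [2 0 5]
2. fire a2 -> [2 0 8]
3. fire a2 -> [2 0 11]
4. fire a2 -> [2 0 14]
5. fire a2 -> [2 0 17]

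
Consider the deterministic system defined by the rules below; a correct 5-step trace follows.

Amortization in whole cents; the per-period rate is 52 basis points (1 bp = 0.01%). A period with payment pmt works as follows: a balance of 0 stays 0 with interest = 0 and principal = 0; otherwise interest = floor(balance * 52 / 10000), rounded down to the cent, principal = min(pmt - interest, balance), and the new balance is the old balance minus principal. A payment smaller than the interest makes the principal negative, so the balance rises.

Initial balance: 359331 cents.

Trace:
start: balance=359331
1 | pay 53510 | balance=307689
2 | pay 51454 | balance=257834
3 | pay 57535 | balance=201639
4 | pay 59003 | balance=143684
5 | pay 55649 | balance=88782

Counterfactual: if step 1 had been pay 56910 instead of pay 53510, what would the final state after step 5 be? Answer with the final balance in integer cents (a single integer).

85311

(re-executing from step 1 with the substitution; state before step 1: balance=359331)
1 | pay 56910 | balance=304289
2 | pay 51454 | balance=254417
3 | pay 57535 | balance=198204
4 | pay 59003 | balance=140231
5 | pay 55649 | balance=85311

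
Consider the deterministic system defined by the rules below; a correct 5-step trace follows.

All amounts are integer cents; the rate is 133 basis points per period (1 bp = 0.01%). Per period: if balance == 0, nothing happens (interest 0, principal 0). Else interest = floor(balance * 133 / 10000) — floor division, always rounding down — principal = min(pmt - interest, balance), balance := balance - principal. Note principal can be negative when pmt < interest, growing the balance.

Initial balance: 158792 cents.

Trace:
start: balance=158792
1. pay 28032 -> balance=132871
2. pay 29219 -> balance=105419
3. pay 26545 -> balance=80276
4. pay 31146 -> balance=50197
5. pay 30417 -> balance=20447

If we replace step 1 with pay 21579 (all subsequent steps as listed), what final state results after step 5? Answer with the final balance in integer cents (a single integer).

(re-executing from step 1 with the substitution; state before step 1: balance=158792)
1. pay 21579 -> balance=139324
2. pay 29219 -> balance=111958
3. pay 26545 -> balance=86902
4. pay 31146 -> balance=56911
5. pay 30417 -> balance=27250

27250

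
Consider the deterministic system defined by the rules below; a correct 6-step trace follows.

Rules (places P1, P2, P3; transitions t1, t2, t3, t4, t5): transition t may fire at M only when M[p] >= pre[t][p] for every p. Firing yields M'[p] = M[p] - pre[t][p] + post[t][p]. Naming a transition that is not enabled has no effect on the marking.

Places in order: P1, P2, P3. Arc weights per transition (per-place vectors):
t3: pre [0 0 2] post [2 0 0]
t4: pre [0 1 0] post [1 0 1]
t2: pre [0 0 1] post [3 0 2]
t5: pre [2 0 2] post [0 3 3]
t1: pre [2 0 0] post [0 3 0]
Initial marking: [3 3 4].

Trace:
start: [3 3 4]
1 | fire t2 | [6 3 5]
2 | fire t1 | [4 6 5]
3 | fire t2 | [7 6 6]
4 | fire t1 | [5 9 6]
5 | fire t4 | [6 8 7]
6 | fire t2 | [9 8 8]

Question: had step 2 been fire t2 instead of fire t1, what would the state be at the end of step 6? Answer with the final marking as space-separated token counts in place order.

14 5 9

(re-executing from step 2 with the substitution; state before step 2: [6 3 5])
2 | fire t2 | [9 3 6]
3 | fire t2 | [12 3 7]
4 | fire t1 | [10 6 7]
5 | fire t4 | [11 5 8]
6 | fire t2 | [14 5 9]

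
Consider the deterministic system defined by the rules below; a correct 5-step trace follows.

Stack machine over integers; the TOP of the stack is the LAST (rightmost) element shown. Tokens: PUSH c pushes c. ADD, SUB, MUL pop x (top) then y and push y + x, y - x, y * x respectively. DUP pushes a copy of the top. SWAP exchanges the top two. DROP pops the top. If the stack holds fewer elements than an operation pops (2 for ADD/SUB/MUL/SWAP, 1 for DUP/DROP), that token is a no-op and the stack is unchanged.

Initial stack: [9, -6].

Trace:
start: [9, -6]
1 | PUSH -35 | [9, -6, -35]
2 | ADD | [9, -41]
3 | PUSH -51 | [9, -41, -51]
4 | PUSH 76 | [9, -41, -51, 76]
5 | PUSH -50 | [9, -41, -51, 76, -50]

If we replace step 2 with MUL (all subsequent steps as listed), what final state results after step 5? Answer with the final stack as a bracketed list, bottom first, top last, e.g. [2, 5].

[9, 210, -51, 76, -50]

(re-executing from step 2 with the substitution; state before step 2: [9, -6, -35])
2 | MUL | [9, 210]
3 | PUSH -51 | [9, 210, -51]
4 | PUSH 76 | [9, 210, -51, 76]
5 | PUSH -50 | [9, 210, -51, 76, -50]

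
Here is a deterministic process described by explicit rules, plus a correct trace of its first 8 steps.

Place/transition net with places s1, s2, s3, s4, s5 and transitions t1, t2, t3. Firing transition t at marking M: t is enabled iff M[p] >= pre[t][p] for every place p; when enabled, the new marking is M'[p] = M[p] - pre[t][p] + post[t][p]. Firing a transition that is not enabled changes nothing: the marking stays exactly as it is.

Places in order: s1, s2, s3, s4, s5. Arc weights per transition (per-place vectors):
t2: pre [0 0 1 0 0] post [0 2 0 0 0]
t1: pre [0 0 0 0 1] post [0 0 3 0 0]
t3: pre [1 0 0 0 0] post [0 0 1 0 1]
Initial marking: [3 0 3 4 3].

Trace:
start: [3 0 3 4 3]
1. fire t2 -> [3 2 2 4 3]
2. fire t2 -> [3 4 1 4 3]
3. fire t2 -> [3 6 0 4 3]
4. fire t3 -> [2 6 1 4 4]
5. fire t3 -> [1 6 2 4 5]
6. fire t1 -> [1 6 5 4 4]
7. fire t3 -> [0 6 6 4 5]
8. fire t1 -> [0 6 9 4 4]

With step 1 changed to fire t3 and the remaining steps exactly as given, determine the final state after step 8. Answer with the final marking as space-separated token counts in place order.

(re-executing from step 1 with the substitution; state before step 1: [3 0 3 4 3])
1. fire t3 -> [2 0 4 4 4]
2. fire t2 -> [2 2 3 4 4]
3. fire t2 -> [2 4 2 4 4]
4. fire t3 -> [1 4 3 4 5]
5. fire t3 -> [0 4 4 4 6]
6. fire t1 -> [0 4 7 4 5]
7. fire t3 -> [0 4 7 4 5]
8. fire t1 -> [0 4 10 4 4]

0 4 10 4 4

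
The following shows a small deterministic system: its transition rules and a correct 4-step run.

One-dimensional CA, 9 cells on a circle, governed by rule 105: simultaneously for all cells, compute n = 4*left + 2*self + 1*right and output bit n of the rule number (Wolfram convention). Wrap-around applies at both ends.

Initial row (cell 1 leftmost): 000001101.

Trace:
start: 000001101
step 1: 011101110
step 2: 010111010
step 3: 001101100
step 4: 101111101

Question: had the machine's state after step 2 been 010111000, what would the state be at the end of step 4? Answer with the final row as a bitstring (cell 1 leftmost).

001110111

state after step 2 := 010111000
step 3: 001101011
step 4: 001110111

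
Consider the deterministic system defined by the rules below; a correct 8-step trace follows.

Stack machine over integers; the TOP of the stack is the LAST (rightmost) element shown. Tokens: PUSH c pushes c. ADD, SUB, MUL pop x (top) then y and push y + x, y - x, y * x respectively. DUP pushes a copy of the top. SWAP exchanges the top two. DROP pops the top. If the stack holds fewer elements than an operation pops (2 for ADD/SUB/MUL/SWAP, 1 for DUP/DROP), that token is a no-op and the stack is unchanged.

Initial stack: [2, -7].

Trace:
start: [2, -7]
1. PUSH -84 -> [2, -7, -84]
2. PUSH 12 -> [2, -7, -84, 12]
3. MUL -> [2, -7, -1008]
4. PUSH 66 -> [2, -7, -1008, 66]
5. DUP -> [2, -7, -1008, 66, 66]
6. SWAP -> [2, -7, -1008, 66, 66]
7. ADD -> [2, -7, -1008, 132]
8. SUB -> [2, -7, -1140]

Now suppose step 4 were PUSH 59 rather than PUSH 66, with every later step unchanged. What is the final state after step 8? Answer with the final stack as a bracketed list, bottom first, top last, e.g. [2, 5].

(re-executing from step 4 with the substitution; state before step 4: [2, -7, -1008])
4. PUSH 59 -> [2, -7, -1008, 59]
5. DUP -> [2, -7, -1008, 59, 59]
6. SWAP -> [2, -7, -1008, 59, 59]
7. ADD -> [2, -7, -1008, 118]
8. SUB -> [2, -7, -1126]

[2, -7, -1126]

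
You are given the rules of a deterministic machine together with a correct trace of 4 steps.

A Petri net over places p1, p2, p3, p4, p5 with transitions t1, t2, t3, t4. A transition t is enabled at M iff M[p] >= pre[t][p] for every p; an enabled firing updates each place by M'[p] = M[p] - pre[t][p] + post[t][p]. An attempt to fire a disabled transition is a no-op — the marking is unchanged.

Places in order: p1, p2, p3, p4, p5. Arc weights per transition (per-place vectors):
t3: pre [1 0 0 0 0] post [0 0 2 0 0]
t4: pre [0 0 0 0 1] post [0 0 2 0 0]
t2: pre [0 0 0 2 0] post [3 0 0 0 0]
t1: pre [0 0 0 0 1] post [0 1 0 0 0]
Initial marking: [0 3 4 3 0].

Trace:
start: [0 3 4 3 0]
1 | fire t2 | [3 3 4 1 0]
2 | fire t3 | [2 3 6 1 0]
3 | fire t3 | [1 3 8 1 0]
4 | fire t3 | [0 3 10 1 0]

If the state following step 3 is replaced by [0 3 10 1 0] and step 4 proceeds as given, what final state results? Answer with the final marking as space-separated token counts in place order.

state after step 3 := [0 3 10 1 0]
4 | fire t3 | [0 3 10 1 0]

0 3 10 1 0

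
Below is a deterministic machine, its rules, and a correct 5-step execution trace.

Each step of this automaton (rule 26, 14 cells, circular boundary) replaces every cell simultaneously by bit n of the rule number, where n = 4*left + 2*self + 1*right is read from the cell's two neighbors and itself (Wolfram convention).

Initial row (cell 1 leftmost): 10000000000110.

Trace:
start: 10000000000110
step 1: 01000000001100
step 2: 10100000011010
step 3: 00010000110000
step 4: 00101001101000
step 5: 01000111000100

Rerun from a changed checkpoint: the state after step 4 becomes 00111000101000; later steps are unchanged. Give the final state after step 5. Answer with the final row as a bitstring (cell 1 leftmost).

state after step 4 := 00111000101000
step 5: 01100101000100

01100101000100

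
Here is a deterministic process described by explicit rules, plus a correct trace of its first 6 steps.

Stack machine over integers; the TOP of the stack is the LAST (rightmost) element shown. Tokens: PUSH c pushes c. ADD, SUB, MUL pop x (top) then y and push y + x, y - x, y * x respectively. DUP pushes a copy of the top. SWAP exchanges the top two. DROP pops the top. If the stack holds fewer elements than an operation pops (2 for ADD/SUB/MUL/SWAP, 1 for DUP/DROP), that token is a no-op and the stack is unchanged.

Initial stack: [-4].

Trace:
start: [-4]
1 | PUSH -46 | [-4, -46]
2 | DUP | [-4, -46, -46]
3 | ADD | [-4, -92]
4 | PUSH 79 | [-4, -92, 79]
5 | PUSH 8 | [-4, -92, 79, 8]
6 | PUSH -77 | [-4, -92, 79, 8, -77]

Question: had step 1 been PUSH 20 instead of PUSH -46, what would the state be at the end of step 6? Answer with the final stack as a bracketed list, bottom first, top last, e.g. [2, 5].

[-4, 40, 79, 8, -77]

(re-executing from step 1 with the substitution; state before step 1: [-4])
1 | PUSH 20 | [-4, 20]
2 | DUP | [-4, 20, 20]
3 | ADD | [-4, 40]
4 | PUSH 79 | [-4, 40, 79]
5 | PUSH 8 | [-4, 40, 79, 8]
6 | PUSH -77 | [-4, 40, 79, 8, -77]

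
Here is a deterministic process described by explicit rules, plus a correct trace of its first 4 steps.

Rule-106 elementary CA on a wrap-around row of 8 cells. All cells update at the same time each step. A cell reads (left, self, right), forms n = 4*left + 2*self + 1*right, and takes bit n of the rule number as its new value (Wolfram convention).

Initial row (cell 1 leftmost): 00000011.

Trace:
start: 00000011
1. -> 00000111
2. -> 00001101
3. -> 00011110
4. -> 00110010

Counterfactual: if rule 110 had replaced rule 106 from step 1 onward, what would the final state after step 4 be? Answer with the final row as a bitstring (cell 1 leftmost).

(re-executing steps 1..4 under rule 110; state before step 1: 00000011)
1. -> 00000111
2. -> 00001101
3. -> 00011111
4. -> 00110001

00110001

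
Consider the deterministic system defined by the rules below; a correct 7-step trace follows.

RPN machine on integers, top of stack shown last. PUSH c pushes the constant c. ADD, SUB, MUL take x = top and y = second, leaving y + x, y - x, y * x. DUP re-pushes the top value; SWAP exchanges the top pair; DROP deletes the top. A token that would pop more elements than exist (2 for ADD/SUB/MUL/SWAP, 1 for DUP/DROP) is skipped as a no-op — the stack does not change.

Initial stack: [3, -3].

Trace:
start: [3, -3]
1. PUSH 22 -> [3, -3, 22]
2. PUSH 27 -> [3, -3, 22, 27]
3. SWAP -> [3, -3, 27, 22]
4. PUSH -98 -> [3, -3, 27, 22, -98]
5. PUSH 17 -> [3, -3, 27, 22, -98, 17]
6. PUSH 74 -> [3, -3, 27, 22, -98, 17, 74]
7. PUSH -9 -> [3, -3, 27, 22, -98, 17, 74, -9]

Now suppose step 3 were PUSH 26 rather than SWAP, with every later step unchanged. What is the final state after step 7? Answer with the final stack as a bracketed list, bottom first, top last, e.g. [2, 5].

[3, -3, 22, 27, 26, -98, 17, 74, -9]

(re-executing from step 3 with the substitution; state before step 3: [3, -3, 22, 27])
3. PUSH 26 -> [3, -3, 22, 27, 26]
4. PUSH -98 -> [3, -3, 22, 27, 26, -98]
5. PUSH 17 -> [3, -3, 22, 27, 26, -98, 17]
6. PUSH 74 -> [3, -3, 22, 27, 26, -98, 17, 74]
7. PUSH -9 -> [3, -3, 22, 27, 26, -98, 17, 74, -9]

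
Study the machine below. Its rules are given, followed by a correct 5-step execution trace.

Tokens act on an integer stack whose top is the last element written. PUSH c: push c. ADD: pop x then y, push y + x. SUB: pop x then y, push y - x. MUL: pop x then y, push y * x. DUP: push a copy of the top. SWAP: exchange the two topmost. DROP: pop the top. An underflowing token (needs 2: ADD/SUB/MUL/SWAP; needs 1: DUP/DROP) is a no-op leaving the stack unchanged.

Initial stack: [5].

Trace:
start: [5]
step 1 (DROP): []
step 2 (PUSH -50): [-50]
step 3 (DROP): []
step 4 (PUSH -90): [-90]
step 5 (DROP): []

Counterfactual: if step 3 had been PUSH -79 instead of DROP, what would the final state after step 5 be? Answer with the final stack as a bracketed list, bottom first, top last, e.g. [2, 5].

[-50, -79]

(re-executing from step 3 with the substitution; state before step 3: [-50])
step 3 (PUSH -79): [-50, -79]
step 4 (PUSH -90): [-50, -79, -90]
step 5 (DROP): [-50, -79]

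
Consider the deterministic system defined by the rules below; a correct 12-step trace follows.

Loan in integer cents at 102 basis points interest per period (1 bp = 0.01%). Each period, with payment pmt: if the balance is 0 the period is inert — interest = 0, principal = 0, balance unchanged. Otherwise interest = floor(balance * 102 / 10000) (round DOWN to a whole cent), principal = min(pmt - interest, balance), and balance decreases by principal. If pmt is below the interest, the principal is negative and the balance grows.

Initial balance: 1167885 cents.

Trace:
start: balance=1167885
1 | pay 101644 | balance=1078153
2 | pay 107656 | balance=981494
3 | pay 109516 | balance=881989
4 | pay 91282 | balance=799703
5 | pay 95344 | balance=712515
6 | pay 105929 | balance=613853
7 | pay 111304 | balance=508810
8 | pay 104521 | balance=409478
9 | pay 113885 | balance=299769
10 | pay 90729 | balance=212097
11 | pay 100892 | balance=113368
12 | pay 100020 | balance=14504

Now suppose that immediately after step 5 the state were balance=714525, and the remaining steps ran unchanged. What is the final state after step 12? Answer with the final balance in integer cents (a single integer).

16663

state after step 5 := balance=714525
6 | pay 105929 | balance=615884
7 | pay 111304 | balance=510862
8 | pay 104521 | balance=411551
9 | pay 113885 | balance=301863
10 | pay 90729 | balance=214213
11 | pay 100892 | balance=115505
12 | pay 100020 | balance=16663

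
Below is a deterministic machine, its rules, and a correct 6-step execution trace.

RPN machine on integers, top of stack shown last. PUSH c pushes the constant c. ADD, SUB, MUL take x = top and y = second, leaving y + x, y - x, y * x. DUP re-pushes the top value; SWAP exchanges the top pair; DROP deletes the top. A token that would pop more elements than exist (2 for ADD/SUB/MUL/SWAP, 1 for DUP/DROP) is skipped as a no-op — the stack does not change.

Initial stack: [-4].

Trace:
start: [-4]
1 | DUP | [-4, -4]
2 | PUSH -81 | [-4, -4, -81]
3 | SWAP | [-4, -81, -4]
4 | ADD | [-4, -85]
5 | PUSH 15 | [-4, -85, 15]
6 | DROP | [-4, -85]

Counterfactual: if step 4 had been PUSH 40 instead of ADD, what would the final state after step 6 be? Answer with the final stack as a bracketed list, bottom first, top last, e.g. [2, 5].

(re-executing from step 4 with the substitution; state before step 4: [-4, -81, -4])
4 | PUSH 40 | [-4, -81, -4, 40]
5 | PUSH 15 | [-4, -81, -4, 40, 15]
6 | DROP | [-4, -81, -4, 40]

[-4, -81, -4, 40]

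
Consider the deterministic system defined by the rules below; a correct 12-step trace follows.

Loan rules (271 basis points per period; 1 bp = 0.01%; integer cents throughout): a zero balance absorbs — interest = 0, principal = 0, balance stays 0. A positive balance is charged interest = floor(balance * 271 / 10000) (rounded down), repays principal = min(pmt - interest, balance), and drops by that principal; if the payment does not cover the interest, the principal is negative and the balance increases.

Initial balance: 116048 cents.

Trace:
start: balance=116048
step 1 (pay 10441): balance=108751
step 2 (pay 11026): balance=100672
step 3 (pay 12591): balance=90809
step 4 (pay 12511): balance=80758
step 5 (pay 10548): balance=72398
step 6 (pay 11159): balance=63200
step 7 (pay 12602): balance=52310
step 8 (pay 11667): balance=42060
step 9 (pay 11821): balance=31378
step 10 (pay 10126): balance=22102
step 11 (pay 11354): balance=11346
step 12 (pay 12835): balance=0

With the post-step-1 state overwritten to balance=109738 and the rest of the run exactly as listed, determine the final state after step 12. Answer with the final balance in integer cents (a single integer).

145

state after step 1 := balance=109738
step 2 (pay 11026): balance=101685
step 3 (pay 12591): balance=91849
step 4 (pay 12511): balance=81827
step 5 (pay 10548): balance=73496
step 6 (pay 11159): balance=64328
step 7 (pay 12602): balance=53469
step 8 (pay 11667): balance=43251
step 9 (pay 11821): balance=32602
step 10 (pay 10126): balance=23359
step 11 (pay 11354): balance=12638
step 12 (pay 12835): balance=145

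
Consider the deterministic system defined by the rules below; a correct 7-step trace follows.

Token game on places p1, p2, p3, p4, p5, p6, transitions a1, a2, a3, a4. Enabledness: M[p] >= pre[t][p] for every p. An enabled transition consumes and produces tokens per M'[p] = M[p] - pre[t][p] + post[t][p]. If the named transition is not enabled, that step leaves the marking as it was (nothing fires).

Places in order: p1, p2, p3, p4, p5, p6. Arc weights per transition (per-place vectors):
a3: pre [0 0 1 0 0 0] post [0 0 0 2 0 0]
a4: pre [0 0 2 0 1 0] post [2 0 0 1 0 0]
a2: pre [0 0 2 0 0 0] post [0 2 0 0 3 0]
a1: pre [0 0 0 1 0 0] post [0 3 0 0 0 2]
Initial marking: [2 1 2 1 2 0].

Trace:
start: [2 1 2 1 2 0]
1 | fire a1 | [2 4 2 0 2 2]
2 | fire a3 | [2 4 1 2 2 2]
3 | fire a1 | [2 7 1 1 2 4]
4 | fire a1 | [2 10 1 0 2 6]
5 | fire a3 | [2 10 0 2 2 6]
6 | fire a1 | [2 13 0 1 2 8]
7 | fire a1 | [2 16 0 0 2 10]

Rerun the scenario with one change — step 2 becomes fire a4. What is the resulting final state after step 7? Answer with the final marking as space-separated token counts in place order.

(re-executing from step 2 with the substitution; state before step 2: [2 4 2 0 2 2])
2 | fire a4 | [4 4 0 1 1 2]
3 | fire a1 | [4 7 0 0 1 4]
4 | fire a1 | [4 7 0 0 1 4]
5 | fire a3 | [4 7 0 0 1 4]
6 | fire a1 | [4 7 0 0 1 4]
7 | fire a1 | [4 7 0 0 1 4]

4 7 0 0 1 4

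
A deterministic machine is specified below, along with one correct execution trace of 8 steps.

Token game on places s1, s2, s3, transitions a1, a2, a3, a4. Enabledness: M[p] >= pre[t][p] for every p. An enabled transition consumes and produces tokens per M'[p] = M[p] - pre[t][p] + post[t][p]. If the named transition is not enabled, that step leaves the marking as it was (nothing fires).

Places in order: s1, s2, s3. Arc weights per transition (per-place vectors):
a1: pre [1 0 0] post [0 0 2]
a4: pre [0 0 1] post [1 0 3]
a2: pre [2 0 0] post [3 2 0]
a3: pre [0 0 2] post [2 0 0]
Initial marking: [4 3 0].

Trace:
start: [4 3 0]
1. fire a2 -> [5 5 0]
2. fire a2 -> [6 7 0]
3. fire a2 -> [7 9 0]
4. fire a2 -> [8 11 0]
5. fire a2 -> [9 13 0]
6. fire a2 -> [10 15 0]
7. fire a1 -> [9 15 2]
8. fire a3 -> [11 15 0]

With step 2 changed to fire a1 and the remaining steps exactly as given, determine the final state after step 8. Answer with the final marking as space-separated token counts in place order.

9 13 2

(re-executing from step 2 with the substitution; state before step 2: [5 5 0])
2. fire a1 -> [4 5 2]
3. fire a2 -> [5 7 2]
4. fire a2 -> [6 9 2]
5. fire a2 -> [7 11 2]
6. fire a2 -> [8 13 2]
7. fire a1 -> [7 13 4]
8. fire a3 -> [9 13 2]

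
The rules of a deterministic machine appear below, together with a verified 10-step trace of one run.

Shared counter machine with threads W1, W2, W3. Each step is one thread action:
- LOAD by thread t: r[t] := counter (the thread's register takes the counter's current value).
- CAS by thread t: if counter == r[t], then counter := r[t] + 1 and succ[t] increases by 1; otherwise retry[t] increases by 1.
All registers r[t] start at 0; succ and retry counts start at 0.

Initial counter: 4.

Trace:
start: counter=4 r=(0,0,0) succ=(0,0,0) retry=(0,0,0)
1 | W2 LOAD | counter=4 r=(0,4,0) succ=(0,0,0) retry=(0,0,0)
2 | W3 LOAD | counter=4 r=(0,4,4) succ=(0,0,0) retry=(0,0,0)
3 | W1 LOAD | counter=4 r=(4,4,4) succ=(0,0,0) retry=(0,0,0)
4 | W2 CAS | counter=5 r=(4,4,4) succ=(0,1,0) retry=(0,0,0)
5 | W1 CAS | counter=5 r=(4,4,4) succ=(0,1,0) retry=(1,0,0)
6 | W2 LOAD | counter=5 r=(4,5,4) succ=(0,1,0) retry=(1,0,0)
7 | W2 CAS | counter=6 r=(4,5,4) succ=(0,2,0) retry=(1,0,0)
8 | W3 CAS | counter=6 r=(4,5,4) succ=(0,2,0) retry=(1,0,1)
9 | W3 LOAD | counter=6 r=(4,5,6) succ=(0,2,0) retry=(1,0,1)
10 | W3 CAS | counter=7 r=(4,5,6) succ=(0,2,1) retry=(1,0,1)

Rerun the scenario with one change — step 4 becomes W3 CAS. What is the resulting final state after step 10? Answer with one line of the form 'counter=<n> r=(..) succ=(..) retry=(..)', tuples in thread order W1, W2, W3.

(re-executing from step 4 with the substitution; state before step 4: counter=4 r=(4,4,4) succ=(0,0,0) retry=(0,0,0))
4 | W3 CAS | counter=5 r=(4,4,4) succ=(0,0,1) retry=(0,0,0)
5 | W1 CAS | counter=5 r=(4,4,4) succ=(0,0,1) retry=(1,0,0)
6 | W2 LOAD | counter=5 r=(4,5,4) succ=(0,0,1) retry=(1,0,0)
7 | W2 CAS | counter=6 r=(4,5,4) succ=(0,1,1) retry=(1,0,0)
8 | W3 CAS | counter=6 r=(4,5,4) succ=(0,1,1) retry=(1,0,1)
9 | W3 LOAD | counter=6 r=(4,5,6) succ=(0,1,1) retry=(1,0,1)
10 | W3 CAS | counter=7 r=(4,5,6) succ=(0,1,2) retry=(1,0,1)

counter=7 r=(4,5,6) succ=(0,1,2) retry=(1,0,1)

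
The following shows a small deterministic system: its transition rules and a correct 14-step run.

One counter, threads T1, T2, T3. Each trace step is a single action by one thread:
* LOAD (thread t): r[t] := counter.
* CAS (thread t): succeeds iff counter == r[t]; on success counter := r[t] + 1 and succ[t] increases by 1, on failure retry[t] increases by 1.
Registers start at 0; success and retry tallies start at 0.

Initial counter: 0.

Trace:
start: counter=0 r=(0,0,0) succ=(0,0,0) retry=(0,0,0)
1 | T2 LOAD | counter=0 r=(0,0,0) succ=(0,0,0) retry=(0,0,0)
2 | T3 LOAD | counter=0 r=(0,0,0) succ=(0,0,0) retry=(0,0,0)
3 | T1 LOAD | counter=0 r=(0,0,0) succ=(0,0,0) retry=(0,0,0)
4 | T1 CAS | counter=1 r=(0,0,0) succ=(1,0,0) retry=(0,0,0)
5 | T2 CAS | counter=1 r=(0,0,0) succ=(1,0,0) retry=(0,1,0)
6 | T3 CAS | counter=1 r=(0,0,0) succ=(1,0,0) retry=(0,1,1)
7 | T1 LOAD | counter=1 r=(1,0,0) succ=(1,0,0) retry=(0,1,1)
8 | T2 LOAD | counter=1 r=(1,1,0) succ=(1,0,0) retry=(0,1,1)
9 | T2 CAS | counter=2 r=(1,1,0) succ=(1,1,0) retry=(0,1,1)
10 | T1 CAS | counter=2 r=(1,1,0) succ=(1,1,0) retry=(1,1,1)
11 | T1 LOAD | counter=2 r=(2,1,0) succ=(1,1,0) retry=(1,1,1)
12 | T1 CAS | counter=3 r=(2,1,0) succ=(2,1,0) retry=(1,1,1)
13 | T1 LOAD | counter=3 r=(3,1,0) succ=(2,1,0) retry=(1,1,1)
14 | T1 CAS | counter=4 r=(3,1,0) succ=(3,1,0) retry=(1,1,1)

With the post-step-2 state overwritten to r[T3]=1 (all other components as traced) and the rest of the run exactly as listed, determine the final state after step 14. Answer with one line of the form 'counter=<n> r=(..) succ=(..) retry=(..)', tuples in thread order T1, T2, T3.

counter=5 r=(4,2,1) succ=(3,1,1) retry=(1,1,0)

state after step 2 := counter=0 r=(0,0,1) succ=(0,0,0) retry=(0,0,0)
3 | T1 LOAD | counter=0 r=(0,0,1) succ=(0,0,0) retry=(0,0,0)
4 | T1 CAS | counter=1 r=(0,0,1) succ=(1,0,0) retry=(0,0,0)
5 | T2 CAS | counter=1 r=(0,0,1) succ=(1,0,0) retry=(0,1,0)
6 | T3 CAS | counter=2 r=(0,0,1) succ=(1,0,1) retry=(0,1,0)
7 | T1 LOAD | counter=2 r=(2,0,1) succ=(1,0,1) retry=(0,1,0)
8 | T2 LOAD | counter=2 r=(2,2,1) succ=(1,0,1) retry=(0,1,0)
9 | T2 CAS | counter=3 r=(2,2,1) succ=(1,1,1) retry=(0,1,0)
10 | T1 CAS | counter=3 r=(2,2,1) succ=(1,1,1) retry=(1,1,0)
11 | T1 LOAD | counter=3 r=(3,2,1) succ=(1,1,1) retry=(1,1,0)
12 | T1 CAS | counter=4 r=(3,2,1) succ=(2,1,1) retry=(1,1,0)
13 | T1 LOAD | counter=4 r=(4,2,1) succ=(2,1,1) retry=(1,1,0)
14 | T1 CAS | counter=5 r=(4,2,1) succ=(3,1,1) retry=(1,1,0)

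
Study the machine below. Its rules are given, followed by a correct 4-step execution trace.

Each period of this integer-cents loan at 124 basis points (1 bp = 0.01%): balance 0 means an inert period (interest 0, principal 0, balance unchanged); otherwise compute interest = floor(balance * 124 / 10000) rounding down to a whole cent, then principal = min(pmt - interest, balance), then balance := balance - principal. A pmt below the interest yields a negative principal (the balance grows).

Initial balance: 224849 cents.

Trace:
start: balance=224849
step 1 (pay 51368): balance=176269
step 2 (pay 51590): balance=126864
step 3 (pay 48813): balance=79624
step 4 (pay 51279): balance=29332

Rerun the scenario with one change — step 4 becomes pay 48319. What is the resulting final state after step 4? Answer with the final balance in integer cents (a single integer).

32292

(re-executing from step 4 with the substitution; state before step 4: balance=79624)
step 4 (pay 48319): balance=32292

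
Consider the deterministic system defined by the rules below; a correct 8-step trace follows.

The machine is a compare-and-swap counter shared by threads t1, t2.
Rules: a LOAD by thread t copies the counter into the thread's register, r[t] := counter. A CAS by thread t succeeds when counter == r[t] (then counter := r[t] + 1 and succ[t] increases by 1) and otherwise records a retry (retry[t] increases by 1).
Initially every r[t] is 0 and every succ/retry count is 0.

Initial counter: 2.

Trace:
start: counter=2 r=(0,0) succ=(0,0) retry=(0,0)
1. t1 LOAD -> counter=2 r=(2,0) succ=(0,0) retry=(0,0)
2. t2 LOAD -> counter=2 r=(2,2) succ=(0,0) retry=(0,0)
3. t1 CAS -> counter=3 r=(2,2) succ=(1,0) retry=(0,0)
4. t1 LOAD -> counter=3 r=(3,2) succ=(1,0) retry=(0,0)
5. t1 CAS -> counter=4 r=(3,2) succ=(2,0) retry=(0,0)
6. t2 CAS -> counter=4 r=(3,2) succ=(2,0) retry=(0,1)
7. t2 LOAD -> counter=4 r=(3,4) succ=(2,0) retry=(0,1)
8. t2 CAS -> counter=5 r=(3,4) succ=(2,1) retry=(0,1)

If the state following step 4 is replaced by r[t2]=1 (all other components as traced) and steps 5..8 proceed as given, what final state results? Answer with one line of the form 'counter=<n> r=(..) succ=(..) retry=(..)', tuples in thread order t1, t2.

counter=5 r=(3,4) succ=(2,1) retry=(0,1)

state after step 4 := counter=3 r=(3,1) succ=(1,0) retry=(0,0)
5. t1 CAS -> counter=4 r=(3,1) succ=(2,0) retry=(0,0)
6. t2 CAS -> counter=4 r=(3,1) succ=(2,0) retry=(0,1)
7. t2 LOAD -> counter=4 r=(3,4) succ=(2,0) retry=(0,1)
8. t2 CAS -> counter=5 r=(3,4) succ=(2,1) retry=(0,1)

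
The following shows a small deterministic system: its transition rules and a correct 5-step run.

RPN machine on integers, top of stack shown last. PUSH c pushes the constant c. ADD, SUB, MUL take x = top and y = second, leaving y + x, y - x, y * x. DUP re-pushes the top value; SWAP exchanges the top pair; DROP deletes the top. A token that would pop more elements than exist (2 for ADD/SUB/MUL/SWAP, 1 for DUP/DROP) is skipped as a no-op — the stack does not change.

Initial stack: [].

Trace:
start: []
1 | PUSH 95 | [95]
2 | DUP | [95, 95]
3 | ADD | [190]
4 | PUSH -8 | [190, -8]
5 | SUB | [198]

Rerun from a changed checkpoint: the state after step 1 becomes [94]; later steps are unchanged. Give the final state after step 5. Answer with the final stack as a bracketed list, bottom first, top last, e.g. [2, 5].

state after step 1 := [94]
2 | DUP | [94, 94]
3 | ADD | [188]
4 | PUSH -8 | [188, -8]
5 | SUB | [196]

[196]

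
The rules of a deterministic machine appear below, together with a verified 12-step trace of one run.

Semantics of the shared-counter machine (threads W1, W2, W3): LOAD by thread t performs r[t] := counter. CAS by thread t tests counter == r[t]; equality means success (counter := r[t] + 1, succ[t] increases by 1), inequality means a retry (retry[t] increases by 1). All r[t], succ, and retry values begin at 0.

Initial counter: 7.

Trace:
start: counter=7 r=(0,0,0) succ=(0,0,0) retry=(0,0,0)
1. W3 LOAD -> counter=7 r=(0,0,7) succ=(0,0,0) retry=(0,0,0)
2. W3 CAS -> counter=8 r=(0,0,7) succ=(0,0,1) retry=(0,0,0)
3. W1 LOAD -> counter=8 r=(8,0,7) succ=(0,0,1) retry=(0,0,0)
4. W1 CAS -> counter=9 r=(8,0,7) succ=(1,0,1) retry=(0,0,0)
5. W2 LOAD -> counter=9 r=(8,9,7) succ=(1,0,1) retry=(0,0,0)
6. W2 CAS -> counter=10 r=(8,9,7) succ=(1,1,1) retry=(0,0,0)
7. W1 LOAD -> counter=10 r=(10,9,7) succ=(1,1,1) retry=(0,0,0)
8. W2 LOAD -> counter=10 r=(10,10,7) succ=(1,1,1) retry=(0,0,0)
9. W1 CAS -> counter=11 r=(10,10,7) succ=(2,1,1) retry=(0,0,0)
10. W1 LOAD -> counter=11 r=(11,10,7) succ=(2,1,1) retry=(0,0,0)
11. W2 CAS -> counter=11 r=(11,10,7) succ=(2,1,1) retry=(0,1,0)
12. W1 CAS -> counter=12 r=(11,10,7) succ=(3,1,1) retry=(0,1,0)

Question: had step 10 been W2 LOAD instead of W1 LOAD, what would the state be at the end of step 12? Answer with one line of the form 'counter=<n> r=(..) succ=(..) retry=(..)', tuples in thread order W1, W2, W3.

(re-executing from step 10 with the substitution; state before step 10: counter=11 r=(10,10,7) succ=(2,1,1) retry=(0,0,0))
10. W2 LOAD -> counter=11 r=(10,11,7) succ=(2,1,1) retry=(0,0,0)
11. W2 CAS -> counter=12 r=(10,11,7) succ=(2,2,1) retry=(0,0,0)
12. W1 CAS -> counter=12 r=(10,11,7) succ=(2,2,1) retry=(1,0,0)

counter=12 r=(10,11,7) succ=(2,2,1) retry=(1,0,0)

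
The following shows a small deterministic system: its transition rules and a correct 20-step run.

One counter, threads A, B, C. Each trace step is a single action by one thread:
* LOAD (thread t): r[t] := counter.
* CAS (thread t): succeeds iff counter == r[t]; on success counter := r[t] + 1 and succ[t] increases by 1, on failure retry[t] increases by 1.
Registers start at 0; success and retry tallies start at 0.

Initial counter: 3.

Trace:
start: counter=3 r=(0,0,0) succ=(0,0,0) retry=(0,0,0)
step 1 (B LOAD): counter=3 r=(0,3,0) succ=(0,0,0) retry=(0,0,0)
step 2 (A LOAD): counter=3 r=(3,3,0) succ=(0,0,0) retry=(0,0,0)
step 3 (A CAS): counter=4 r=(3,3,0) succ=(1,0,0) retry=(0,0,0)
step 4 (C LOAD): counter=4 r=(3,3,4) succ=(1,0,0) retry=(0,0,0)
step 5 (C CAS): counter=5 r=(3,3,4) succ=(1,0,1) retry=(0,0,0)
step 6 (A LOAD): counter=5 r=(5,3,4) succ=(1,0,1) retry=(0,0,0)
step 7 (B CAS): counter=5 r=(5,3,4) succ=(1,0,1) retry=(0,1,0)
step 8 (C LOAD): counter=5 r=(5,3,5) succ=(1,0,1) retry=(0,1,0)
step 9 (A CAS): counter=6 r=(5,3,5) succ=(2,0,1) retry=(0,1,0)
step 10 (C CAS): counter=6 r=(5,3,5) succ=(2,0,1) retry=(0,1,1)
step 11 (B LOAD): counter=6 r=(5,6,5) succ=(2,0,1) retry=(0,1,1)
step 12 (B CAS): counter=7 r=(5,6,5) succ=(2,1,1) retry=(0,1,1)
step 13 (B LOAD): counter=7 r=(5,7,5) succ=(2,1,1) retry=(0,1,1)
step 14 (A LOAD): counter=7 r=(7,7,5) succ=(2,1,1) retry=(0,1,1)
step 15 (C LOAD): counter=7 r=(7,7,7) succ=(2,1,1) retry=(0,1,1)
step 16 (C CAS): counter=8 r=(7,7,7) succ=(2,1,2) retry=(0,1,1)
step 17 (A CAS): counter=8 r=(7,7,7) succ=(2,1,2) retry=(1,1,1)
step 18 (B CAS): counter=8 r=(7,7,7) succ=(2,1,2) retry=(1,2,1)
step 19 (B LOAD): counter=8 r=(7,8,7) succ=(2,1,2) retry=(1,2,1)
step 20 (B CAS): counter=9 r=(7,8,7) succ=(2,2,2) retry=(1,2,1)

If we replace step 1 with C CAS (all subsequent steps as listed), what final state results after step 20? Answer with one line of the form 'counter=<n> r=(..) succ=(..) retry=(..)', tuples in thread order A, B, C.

counter=9 r=(7,8,7) succ=(2,2,2) retry=(1,2,2)

(re-executing from step 1 with the substitution; state before step 1: counter=3 r=(0,0,0) succ=(0,0,0) retry=(0,0,0))
step 1 (C CAS): counter=3 r=(0,0,0) succ=(0,0,0) retry=(0,0,1)
step 2 (A LOAD): counter=3 r=(3,0,0) succ=(0,0,0) retry=(0,0,1)
step 3 (A CAS): counter=4 r=(3,0,0) succ=(1,0,0) retry=(0,0,1)
step 4 (C LOAD): counter=4 r=(3,0,4) succ=(1,0,0) retry=(0,0,1)
step 5 (C CAS): counter=5 r=(3,0,4) succ=(1,0,1) retry=(0,0,1)
step 6 (A LOAD): counter=5 r=(5,0,4) succ=(1,0,1) retry=(0,0,1)
step 7 (B CAS): counter=5 r=(5,0,4) succ=(1,0,1) retry=(0,1,1)
step 8 (C LOAD): counter=5 r=(5,0,5) succ=(1,0,1) retry=(0,1,1)
step 9 (A CAS): counter=6 r=(5,0,5) succ=(2,0,1) retry=(0,1,1)
step 10 (C CAS): counter=6 r=(5,0,5) succ=(2,0,1) retry=(0,1,2)
step 11 (B LOAD): counter=6 r=(5,6,5) succ=(2,0,1) retry=(0,1,2)
step 12 (B CAS): counter=7 r=(5,6,5) succ=(2,1,1) retry=(0,1,2)
step 13 (B LOAD): counter=7 r=(5,7,5) succ=(2,1,1) retry=(0,1,2)
step 14 (A LOAD): counter=7 r=(7,7,5) succ=(2,1,1) retry=(0,1,2)
step 15 (C LOAD): counter=7 r=(7,7,7) succ=(2,1,1) retry=(0,1,2)
step 16 (C CAS): counter=8 r=(7,7,7) succ=(2,1,2) retry=(0,1,2)
step 17 (A CAS): counter=8 r=(7,7,7) succ=(2,1,2) retry=(1,1,2)
step 18 (B CAS): counter=8 r=(7,7,7) succ=(2,1,2) retry=(1,2,2)
step 19 (B LOAD): counter=8 r=(7,8,7) succ=(2,1,2) retry=(1,2,2)
step 20 (B CAS): counter=9 r=(7,8,7) succ=(2,2,2) retry=(1,2,2)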